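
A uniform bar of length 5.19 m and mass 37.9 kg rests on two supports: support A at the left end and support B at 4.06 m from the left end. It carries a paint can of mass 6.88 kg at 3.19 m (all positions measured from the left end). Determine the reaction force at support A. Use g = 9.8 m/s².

R_A ≈ 148 N

Sum moments about support B (its reaction then has zero moment arm).
Beam weight: 37.9 × 9.8 = 371.4 N down at 2.595 m → arm 1.465 m, τ = 371.4 × 1.465 = 544.1 N·m counterclockwise.
Paint can: 6.88 × 9.8 = 67.42 N down at 3.19 m → arm 0.87 m, τ = 67.42 × 0.87 = 58.66 N·m counterclockwise.
Net load moment about support B = 602.8 N·m counterclockwise.
Reaction R at support A is upward at 0 m, arm 4.06 m → moment R × 4.06 clockwise.
Balancing moments: R × 4.06 = 602.8, giving R = 148 N.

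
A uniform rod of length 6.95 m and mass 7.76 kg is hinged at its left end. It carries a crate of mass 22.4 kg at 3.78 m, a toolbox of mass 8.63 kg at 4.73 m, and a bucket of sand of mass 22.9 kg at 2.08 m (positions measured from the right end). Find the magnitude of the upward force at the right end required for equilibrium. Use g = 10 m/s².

Take moments about the left end.
Beam weight: 7.76 × 10 = 77.6 N down at 3.475 m → arm 3.475 m, τ = 77.6 × 3.475 = 269.7 N·m clockwise.
Crate: 22.4 × 10 = 224 N down at 3.78 m → arm 3.17 m, τ = 224 × 3.17 = 710.1 N·m clockwise.
Toolbox: 8.63 × 10 = 86.3 N down at 4.73 m → arm 2.22 m, τ = 86.3 × 2.22 = 191.6 N·m clockwise.
Bucket of sand: 22.9 × 10 = 229 N down at 2.08 m → arm 4.87 m, τ = 229 × 4.87 = 1115 N·m clockwise.
Net moment of the loads = 2286 N·m clockwise.
The upward force F acts at the right end, arm 6.95 m, giving F × 6.95 counterclockwise.
Στ = 0 ⇒ F × 6.95 = 2286 ⇒ F = 2286 / 6.95 = 329 N.

F ≈ 329 N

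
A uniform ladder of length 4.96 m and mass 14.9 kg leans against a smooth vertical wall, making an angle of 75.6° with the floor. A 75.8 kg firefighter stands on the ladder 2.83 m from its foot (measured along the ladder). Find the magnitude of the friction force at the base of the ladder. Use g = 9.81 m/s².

f ≈ 128 N

Sum moments about the foot of the ladder (the floor normal and friction both act there and drop out).
Ladder weight 14.9×9.81 = 146.2 N acts at 2.48 m along the ladder; its horizontal arm is 2.48·cos75.6° = 0.6168 m → τ = 90.18 N·m clockwise.
Firefighter: 75.8×9.81 = 743.6 N at 2.83 m → arm 0.7038 m → τ = 523.3 N·m clockwise.
Wall normal N acts horizontally at the top; its moment arm is the height L sinθ = 4.96·sin75.6° = 4.804 m, counterclockwise.
Στ = 0 ⇒ N × 4.804 = 613.5 ⇒ N = 128 N.
ΣFx = 0: friction at the foot balances the wall's push, so f = N_wall = 128 N.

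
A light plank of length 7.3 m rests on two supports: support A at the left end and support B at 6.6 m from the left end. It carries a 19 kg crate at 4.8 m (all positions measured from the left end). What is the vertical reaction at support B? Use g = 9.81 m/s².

R_B ≈ 136 N

About support A:
Crate: 19 × 9.81 = 186.4 N down at 4.8 m → arm 4.8 m, τ = 186.4 × 4.8 = 894.7 N·m clockwise.
Net load moment about support A = 894.7 N·m clockwise.
Reaction R at support B is upward at 6.6 m, arm 6.6 m → moment R × 6.6 counterclockwise.
Στ = 0 ⇒ R × 6.6 = 894.7 ⇒ R = 136 N.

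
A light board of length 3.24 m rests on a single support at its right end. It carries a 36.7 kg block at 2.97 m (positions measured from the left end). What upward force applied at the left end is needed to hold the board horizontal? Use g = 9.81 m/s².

F ≈ 30 N

Choose the right end as the axis so the unknown pivot reaction has zero arm there.
Block: 36.7 × 9.81 = 360 N down at 2.97 m → arm 0.27 m, τ = 360 × 0.27 = 97.2 N·m counterclockwise.
Net moment of the loads = 97.2 N·m counterclockwise.
The upward force F acts at the left end, arm 3.24 m, giving F × 3.24 clockwise.
Balancing moments: F × 3.24 = 97.2, giving F = 97.2 / 3.24 = 30 N.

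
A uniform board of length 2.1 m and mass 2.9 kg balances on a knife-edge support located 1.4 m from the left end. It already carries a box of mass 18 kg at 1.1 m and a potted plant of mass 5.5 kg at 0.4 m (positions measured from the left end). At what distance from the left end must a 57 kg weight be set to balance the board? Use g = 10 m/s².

Sum moments about the knife-edge support (at 1.4 m from the left end) (the support reaction has zero arm there).
Beam weight: 2.9 × 10 = 29 N down at 1.05 m → arm 0.35 m, τ = 29 × 0.35 = 10.15 N·m counterclockwise.
Box: 18 × 10 = 180 N down at 1.1 m → arm 0.3 m, τ = 180 × 0.3 = 54 N·m counterclockwise.
Potted plant: 5.5 × 10 = 55 N down at 0.4 m → arm 1 m, τ = 55 × 1 = 55 N·m counterclockwise.
Net moment of existing loads = 119.2 N·m counterclockwise.
The weight weighs 57 × 10 = 570 N and must supply an equal clockwise moment, so its lever arm about the knife-edge support is 119.2 / 570 = 0.209 m.
That puts it at 1.4 + 0.209 = 1.61 m from the left end.

x ≈ 1.61 m from the left end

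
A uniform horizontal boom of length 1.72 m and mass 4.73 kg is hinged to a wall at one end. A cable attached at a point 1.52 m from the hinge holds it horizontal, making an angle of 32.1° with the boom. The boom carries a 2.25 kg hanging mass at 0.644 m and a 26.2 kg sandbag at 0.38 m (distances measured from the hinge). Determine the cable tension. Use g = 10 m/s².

Choose the hinge as the axis so the unknown hinge reaction has zero arm there.
Beam weight: 4.73 × 10 = 47.3 N down at 0.86 m → arm 0.86 m, τ = 47.3 × 0.86 = 40.68 N·m clockwise.
Hanging mass: 2.25 × 10 = 22.5 N down at 0.644 m → arm 0.644 m, τ = 22.5 × 0.644 = 14.49 N·m clockwise.
Sandbag: 26.2 × 10 = 262 N down at 0.38 m → arm 0.38 m, τ = 262 × 0.38 = 99.56 N·m clockwise.
Total clockwise load moment = 154.7 N·m.
The cable tension T acts at 1.52 m; only its component perpendicular to the boom, T sinθ, produces torque. sin 32.1° = 0.5314.
Setting net torque to zero: T × 1.52 × 0.5314 = 154.7 → T = 154.7 / 0.8077 = 192 N.

T ≈ 192 N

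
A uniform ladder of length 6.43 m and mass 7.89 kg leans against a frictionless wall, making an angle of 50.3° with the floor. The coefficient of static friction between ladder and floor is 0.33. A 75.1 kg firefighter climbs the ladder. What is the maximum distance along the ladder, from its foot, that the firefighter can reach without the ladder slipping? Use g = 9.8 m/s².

About the foot of the ladder:
Ladder weight 7.89×9.8 = 77.32 N acts at 3.215 m along the ladder; its horizontal arm is 3.215·cos50.3° = 2.054 m → τ = 158.8 N·m clockwise.
Firefighter weight 75.1×9.8 = 736 N at distance d → arm d·cos50.3° → τ = 736·d·0.6388 clockwise.
Wall normal N at the top has arm L sinθ = 4.947 m counterclockwise, so Στ = 0 gives N·4.947 = 158.8 + 470.2·d.
ΣFy = 0 ⇒ N_floor = 813.3 N, so the maximum friction is μ_s·N_floor = 0.33×813.3 = 268.4 N. ΣFx = 0 ⇒ N_wall = f, so at the slipping point N = 268.4 N.
Substituting: 268.4×4.947 = 158.8 + 470.2·d ⇒ d = (1328 − 158.8) / 470.2 = 2.49 m.

d ≈ 2.49 m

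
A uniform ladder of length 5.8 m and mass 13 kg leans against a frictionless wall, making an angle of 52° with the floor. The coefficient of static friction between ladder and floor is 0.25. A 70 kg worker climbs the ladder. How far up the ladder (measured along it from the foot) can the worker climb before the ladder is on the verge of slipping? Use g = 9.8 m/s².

d ≈ 1.66 m

Sum moments about the foot of the ladder (the floor normal and friction both act there and drop out).
Ladder weight 13×9.8 = 127.4 N acts at 2.9 m along the ladder; its horizontal arm is 2.9·cos52° = 1.785 m → τ = 227.4 N·m clockwise.
Worker weight 70×9.8 = 686 N at distance d → arm d·cos52° → τ = 686·d·0.6157 clockwise.
Wall normal N at the top has arm L sinθ = 4.57 m counterclockwise, so Στ = 0 gives N·4.57 = 227.4 + 422.4·d.
ΣFy = 0 ⇒ N_floor = 813.4 N, so the maximum friction is μ_s·N_floor = 0.25×813.4 = 203.3 N. ΣFx = 0 ⇒ N_wall = f, so at the slipping point N = 203.3 N.
Substituting: 203.3×4.57 = 227.4 + 422.4·d ⇒ d = (929.1 − 227.4) / 422.4 = 1.66 m.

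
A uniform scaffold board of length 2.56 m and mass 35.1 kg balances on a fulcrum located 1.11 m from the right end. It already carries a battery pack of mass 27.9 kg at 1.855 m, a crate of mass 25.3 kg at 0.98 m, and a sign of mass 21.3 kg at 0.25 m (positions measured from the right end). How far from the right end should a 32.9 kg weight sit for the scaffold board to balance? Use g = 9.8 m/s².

x ≈ 0.954 m from the right end

Taking torques about the fulcrum (at 1.11 m from the right end):
Beam weight: 35.1 × 9.8 = 344 N down at 1.28 m → arm 0.17 m, τ = 344 × 0.17 = 58.48 N·m counterclockwise.
Battery pack: 27.9 × 9.8 = 273.4 N down at 1.855 m → arm 0.745 m, τ = 273.4 × 0.745 = 203.7 N·m counterclockwise.
Crate: 25.3 × 9.8 = 247.9 N down at 0.98 m → arm 0.13 m, τ = 247.9 × 0.13 = 32.23 N·m clockwise.
Sign: 21.3 × 9.8 = 208.7 N down at 0.25 m → arm 0.86 m, τ = 208.7 × 0.86 = 179.5 N·m clockwise.
Net moment of existing loads = 50.45 N·m counterclockwise.
The weight weighs 32.9 × 9.8 = 322.4 N and must supply an equal clockwise moment, so its lever arm about the fulcrum is 50.45 / 322.4 = 0.156 m.
That puts it at 1.11 − 0.156 = 0.954 m from the right end.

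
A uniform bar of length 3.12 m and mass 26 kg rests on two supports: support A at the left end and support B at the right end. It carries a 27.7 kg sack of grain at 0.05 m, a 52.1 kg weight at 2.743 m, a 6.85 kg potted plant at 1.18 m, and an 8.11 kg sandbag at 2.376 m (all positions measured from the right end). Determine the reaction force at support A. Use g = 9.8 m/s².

Take moments about support B.
Beam weight: 26 × 9.8 = 254.8 N down at 1.56 m → arm 1.56 m, τ = 254.8 × 1.56 = 397.5 N·m counterclockwise.
Sack of grain: 27.7 × 9.8 = 271.5 N down at 0.05 m → arm 0.05 m, τ = 271.5 × 0.05 = 13.58 N·m counterclockwise.
Weight: 52.1 × 9.8 = 510.6 N down at 2.743 m → arm 2.743 m, τ = 510.6 × 2.743 = 1401 N·m counterclockwise.
Potted plant: 6.85 × 9.8 = 67.13 N down at 1.18 m → arm 1.18 m, τ = 67.13 × 1.18 = 79.21 N·m counterclockwise.
Sandbag: 8.11 × 9.8 = 79.48 N down at 2.376 m → arm 2.376 m, τ = 79.48 × 2.376 = 188.8 N·m counterclockwise.
Net load moment about support B = 2080 N·m counterclockwise.
Reaction R at support A is upward at 3.12 m, arm 3.12 m → moment R × 3.12 clockwise.
Setting net torque to zero: R × 3.12 = 2080 → R = 667 N.

R_A ≈ 667 N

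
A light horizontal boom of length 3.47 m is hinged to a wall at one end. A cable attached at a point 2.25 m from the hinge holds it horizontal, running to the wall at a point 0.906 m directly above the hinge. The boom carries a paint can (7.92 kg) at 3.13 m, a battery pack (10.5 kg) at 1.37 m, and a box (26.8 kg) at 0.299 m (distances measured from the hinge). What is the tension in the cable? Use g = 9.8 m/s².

Choose the hinge as the axis so the unknown hinge reaction has zero arm there.
Paint can: 7.92 × 9.8 = 77.62 N down at 3.13 m → arm 3.13 m, τ = 77.62 × 3.13 = 243 N·m clockwise.
Battery pack: 10.5 × 9.8 = 102.9 N down at 1.37 m → arm 1.37 m, τ = 102.9 × 1.37 = 141 N·m clockwise.
Box: 26.8 × 9.8 = 262.6 N down at 0.299 m → arm 0.299 m, τ = 262.6 × 0.299 = 78.52 N·m clockwise.
Total clockwise load moment = 462.5 N·m.
The cable tension T acts at 2.25 m; only its component perpendicular to the boom, T sinθ, produces torque. sinθ = h/√(h²+d²) = 0.906/√(0.906²+2.25²) = 0.3735.
Balancing moments: T × 2.25 × 0.3735 = 462.5, giving T = 462.5 / 0.8404 = 550 N.

T ≈ 550 N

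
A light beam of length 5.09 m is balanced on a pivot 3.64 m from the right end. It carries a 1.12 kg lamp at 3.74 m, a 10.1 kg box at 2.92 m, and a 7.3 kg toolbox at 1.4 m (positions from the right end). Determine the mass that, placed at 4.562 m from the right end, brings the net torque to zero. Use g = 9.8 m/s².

Choose the pivot (at 3.64 m from the right end) as the axis so the support reaction has zero arm there.
Lamp: 1.12 × 9.8 = 10.98 N down at 3.74 m → arm 0.1 m, τ = 10.98 × 0.1 = 1.098 N·m counterclockwise.
Box: 10.1 × 9.8 = 98.98 N down at 2.92 m → arm 0.72 m, τ = 98.98 × 0.72 = 71.27 N·m clockwise.
Toolbox: 7.3 × 9.8 = 71.54 N down at 1.4 m → arm 2.24 m, τ = 71.54 × 2.24 = 160.2 N·m clockwise.
Net moment of known loads = 230.4 N·m clockwise.
An unknown mass m at 4.562 m has arm 0.922 m; its moment is m·g·0.922 counterclockwise.
Balancing moments: m × 9.8 × 0.922 = 230.4, giving m = 230.4 / (9.8 × 0.922) = 25.5 kg.

m ≈ 25.5 kg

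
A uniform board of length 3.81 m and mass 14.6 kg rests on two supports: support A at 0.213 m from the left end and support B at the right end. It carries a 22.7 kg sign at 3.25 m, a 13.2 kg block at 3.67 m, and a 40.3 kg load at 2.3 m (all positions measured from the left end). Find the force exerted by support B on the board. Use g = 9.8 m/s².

R_B ≈ 609 N

Take moments about support A.
Beam weight: 14.6 × 9.8 = 143.1 N down at 1.905 m → arm 1.692 m, τ = 143.1 × 1.692 = 242.1 N·m clockwise.
Sign: 22.7 × 9.8 = 222.5 N down at 3.25 m → arm 3.037 m, τ = 222.5 × 3.037 = 675.7 N·m clockwise.
Block: 13.2 × 9.8 = 129.4 N down at 3.67 m → arm 3.457 m, τ = 129.4 × 3.457 = 447.3 N·m clockwise.
Load: 40.3 × 9.8 = 394.9 N down at 2.3 m → arm 2.087 m, τ = 394.9 × 2.087 = 824.2 N·m clockwise.
Net load moment about support A = 2189 N·m clockwise.
Reaction R at support B is upward at 3.81 m, arm 3.597 m → moment R × 3.597 counterclockwise.
Setting net torque to zero: R × 3.597 = 2189 → R = 609 N.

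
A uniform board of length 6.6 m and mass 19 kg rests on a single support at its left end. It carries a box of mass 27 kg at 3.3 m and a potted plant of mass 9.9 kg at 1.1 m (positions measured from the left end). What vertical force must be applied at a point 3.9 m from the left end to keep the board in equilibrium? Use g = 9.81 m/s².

F ≈ 409 N

Taking torques about the left end:
Beam weight: 19 × 9.81 = 186.4 N down at 3.3 m → arm 3.3 m, τ = 186.4 × 3.3 = 615.1 N·m clockwise.
Box: 27 × 9.81 = 264.9 N down at 3.3 m → arm 3.3 m, τ = 264.9 × 3.3 = 874.2 N·m clockwise.
Potted plant: 9.9 × 9.81 = 97.12 N down at 1.1 m → arm 1.1 m, τ = 97.12 × 1.1 = 106.8 N·m clockwise.
Net moment of the loads = 1596 N·m clockwise.
The upward force F acts at a point 3.9 m from the left end, arm 3.9 m, giving F × 3.9 counterclockwise.
Balancing moments: F × 3.9 = 1596, giving F = 1596 / 3.9 = 409 N.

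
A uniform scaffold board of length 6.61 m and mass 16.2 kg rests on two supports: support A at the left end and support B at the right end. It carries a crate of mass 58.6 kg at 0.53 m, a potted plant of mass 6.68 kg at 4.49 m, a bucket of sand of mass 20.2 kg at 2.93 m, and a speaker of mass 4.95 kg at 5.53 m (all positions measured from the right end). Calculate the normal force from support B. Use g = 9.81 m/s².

Take moments about support A.
Beam weight: 16.2 × 9.81 = 158.9 N down at 3.305 m → arm 3.305 m, τ = 158.9 × 3.305 = 525.2 N·m clockwise.
Crate: 58.6 × 9.81 = 574.9 N down at 0.53 m → arm 6.08 m, τ = 574.9 × 6.08 = 3495 N·m clockwise.
Potted plant: 6.68 × 9.81 = 65.53 N down at 4.49 m → arm 2.12 m, τ = 65.53 × 2.12 = 138.9 N·m clockwise.
Bucket of sand: 20.2 × 9.81 = 198.2 N down at 2.93 m → arm 3.68 m, τ = 198.2 × 3.68 = 729.4 N·m clockwise.
Speaker: 4.95 × 9.81 = 48.56 N down at 5.53 m → arm 1.08 m, τ = 48.56 × 1.08 = 52.44 N·m clockwise.
Net load moment about support A = 4941 N·m clockwise.
Reaction R at support B is upward at 0 m, arm 6.61 m → moment R × 6.61 counterclockwise.
Στ = 0 ⇒ R × 6.61 = 4941 ⇒ R = 748 N.

R_B ≈ 748 N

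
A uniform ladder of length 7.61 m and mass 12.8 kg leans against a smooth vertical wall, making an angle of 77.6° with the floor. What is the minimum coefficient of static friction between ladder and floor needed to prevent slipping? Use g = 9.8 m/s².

μ_min ≈ 0.11

Taking torques about the foot of the ladder:
Ladder weight 12.8×9.8 = 125.4 N acts at 3.805 m along the ladder; its horizontal arm is 3.805·cos77.6° = 0.8171 m → τ = 102.5 N·m clockwise.
Wall normal N acts horizontally at the top; its moment arm is the height L sinθ = 7.61·sin77.6° = 7.432 m, counterclockwise.
Balancing moments: N × 7.432 = 102.5, giving N = 13.79 N.
ΣFx = 0 ⇒ f = N_wall = 13.79 N. ΣFy = 0 ⇒ N_floor = 125.4 N.
μ_min = f / N_floor = 13.79 / 125.4 = 0.11.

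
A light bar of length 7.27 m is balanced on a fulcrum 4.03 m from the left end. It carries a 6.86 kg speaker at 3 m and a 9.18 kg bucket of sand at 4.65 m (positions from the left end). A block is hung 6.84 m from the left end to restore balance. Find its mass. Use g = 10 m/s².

Choose the fulcrum (at 4.03 m from the left end) as the axis so the support reaction has zero arm there.
Speaker: 6.86 × 10 = 68.6 N down at 3 m → arm 1.03 m, τ = 68.6 × 1.03 = 70.66 N·m counterclockwise.
Bucket of sand: 9.18 × 10 = 91.8 N down at 4.65 m → arm 0.62 m, τ = 91.8 × 0.62 = 56.92 N·m clockwise.
Net moment of known loads = 13.74 N·m counterclockwise.
An unknown mass m at 6.84 m has arm 2.81 m; its moment is m·g·2.81 clockwise.
Balancing moments: m × 10 × 2.81 = 13.74, giving m = 13.74 / (10 × 2.81) = 0.489 kg.

m ≈ 0.489 kg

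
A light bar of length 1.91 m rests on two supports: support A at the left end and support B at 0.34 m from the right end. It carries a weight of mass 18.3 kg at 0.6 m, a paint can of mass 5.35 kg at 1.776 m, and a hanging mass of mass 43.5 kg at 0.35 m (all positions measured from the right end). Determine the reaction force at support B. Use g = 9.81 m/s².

R_B ≈ 578 N

Sum moments about support A (its reaction then has zero moment arm).
Weight: 18.3 × 9.81 = 179.5 N down at 0.6 m → arm 1.31 m, τ = 179.5 × 1.31 = 235.1 N·m clockwise.
Paint can: 5.35 × 9.81 = 52.48 N down at 1.776 m → arm 0.134 m, τ = 52.48 × 0.134 = 7.032 N·m clockwise.
Hanging mass: 43.5 × 9.81 = 426.7 N down at 0.35 m → arm 1.56 m, τ = 426.7 × 1.56 = 665.7 N·m clockwise.
Net load moment about support A = 907.8 N·m clockwise.
Reaction R at support B is upward at 0.34 m, arm 1.57 m → moment R × 1.57 counterclockwise.
For rotational equilibrium, R × 1.57 = 907.8, so R = 578 N.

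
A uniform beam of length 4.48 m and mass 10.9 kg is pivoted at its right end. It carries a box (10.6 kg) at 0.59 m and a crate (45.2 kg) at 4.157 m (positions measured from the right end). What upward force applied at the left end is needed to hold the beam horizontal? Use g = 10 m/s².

F ≈ 488 N

Choose the right end as the axis so the unknown pivot reaction has zero arm there.
Beam weight: 10.9 × 10 = 109 N down at 2.24 m → arm 2.24 m, τ = 109 × 2.24 = 244.2 N·m counterclockwise.
Box: 10.6 × 10 = 106 N down at 0.59 m → arm 0.59 m, τ = 106 × 0.59 = 62.54 N·m counterclockwise.
Crate: 45.2 × 10 = 452 N down at 4.157 m → arm 4.157 m, τ = 452 × 4.157 = 1879 N·m counterclockwise.
Net moment of the loads = 2186 N·m counterclockwise.
The upward force F acts at the left end, arm 4.48 m, giving F × 4.48 clockwise.
Setting net torque to zero: F × 4.48 = 2186 → F = 2186 / 4.48 = 488 N.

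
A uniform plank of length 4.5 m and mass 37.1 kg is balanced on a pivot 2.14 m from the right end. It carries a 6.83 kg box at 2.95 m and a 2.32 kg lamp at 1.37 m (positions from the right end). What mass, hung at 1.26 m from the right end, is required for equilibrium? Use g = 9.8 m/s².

m ≈ 8.89 kg

About the pivot (at 2.14 m from the right end):
Beam weight: 37.1 × 9.8 = 363.6 N down at 2.25 m → arm 0.11 m, τ = 363.6 × 0.11 = 40 N·m counterclockwise.
Box: 6.83 × 9.8 = 66.93 N down at 2.95 m → arm 0.81 m, τ = 66.93 × 0.81 = 54.21 N·m counterclockwise.
Lamp: 2.32 × 9.8 = 22.74 N down at 1.37 m → arm 0.77 m, τ = 22.74 × 0.77 = 17.51 N·m clockwise.
Net moment of known loads = 76.7 N·m counterclockwise.
An unknown mass m at 1.26 m has arm 0.88 m; its moment is m·g·0.88 clockwise.
For rotational equilibrium, m × 9.8 × 0.88 = 76.7, so m = 76.7 / (9.8 × 0.88) = 8.89 kg.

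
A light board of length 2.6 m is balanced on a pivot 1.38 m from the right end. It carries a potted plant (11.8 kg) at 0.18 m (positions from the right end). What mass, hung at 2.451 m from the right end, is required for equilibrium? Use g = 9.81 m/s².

Choose the pivot (at 1.38 m from the right end) as the axis so the support reaction has zero arm there.
Potted plant: 11.8 × 9.81 = 115.8 N down at 0.18 m → arm 1.2 m, τ = 115.8 × 1.2 = 139 N·m clockwise.
Net moment of known loads = 139 N·m clockwise.
An unknown mass m at 2.451 m has arm 1.071 m; its moment is m·g·1.071 counterclockwise.
Balancing moments: m × 9.81 × 1.071 = 139, giving m = 139 / (9.81 × 1.071) = 13.2 kg.

m ≈ 13.2 kg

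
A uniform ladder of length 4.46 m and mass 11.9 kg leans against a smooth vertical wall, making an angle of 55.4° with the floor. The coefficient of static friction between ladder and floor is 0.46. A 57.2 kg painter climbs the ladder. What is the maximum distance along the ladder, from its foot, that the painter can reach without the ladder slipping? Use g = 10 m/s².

d ≈ 3.13 m

Taking torques about the foot of the ladder:
Ladder weight 11.9×10 = 119 N acts at 2.23 m along the ladder; its horizontal arm is 2.23·cos55.4° = 1.266 m → τ = 150.7 N·m clockwise.
Painter weight 57.2×10 = 572 N at distance d → arm d·cos55.4° → τ = 572·d·0.5678 clockwise.
Wall normal N at the top has arm L sinθ = 3.671 m counterclockwise, so Στ = 0 gives N·3.671 = 150.7 + 324.8·d.
ΣFy = 0 ⇒ N_floor = 691 N, so the maximum friction is μ_s·N_floor = 0.46×691 = 317.9 N. ΣFx = 0 ⇒ N_wall = f, so at the slipping point N = 317.9 N.
Substituting: 317.9×3.671 = 150.7 + 324.8·d ⇒ d = (1167 − 150.7) / 324.8 = 3.13 m.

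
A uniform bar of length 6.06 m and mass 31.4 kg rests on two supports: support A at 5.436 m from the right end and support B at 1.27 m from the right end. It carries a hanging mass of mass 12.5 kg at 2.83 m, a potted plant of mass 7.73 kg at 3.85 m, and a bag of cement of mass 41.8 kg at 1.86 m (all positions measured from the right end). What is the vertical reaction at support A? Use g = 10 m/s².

R_A ≈ 287 N

About support B:
Beam weight: 31.4 × 10 = 314 N down at 3.03 m → arm 1.76 m, τ = 314 × 1.76 = 552.6 N·m counterclockwise.
Hanging mass: 12.5 × 10 = 125 N down at 2.83 m → arm 1.56 m, τ = 125 × 1.56 = 195 N·m counterclockwise.
Potted plant: 7.73 × 10 = 77.3 N down at 3.85 m → arm 2.58 m, τ = 77.3 × 2.58 = 199.4 N·m counterclockwise.
Bag of cement: 41.8 × 10 = 418 N down at 1.86 m → arm 0.59 m, τ = 418 × 0.59 = 246.6 N·m counterclockwise.
Net load moment about support B = 1194 N·m counterclockwise.
Reaction R at support A is upward at 5.436 m, arm 4.166 m → moment R × 4.166 clockwise.
For rotational equilibrium, R × 4.166 = 1194, so R = 287 N.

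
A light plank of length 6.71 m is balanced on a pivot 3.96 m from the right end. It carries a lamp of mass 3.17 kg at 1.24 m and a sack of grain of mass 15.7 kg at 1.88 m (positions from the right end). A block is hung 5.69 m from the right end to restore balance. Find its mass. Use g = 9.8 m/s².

m ≈ 23.9 kg

About the pivot (at 3.96 m from the right end):
Lamp: 3.17 × 9.8 = 31.07 N down at 1.24 m → arm 2.72 m, τ = 31.07 × 2.72 = 84.51 N·m clockwise.
Sack of grain: 15.7 × 9.8 = 153.9 N down at 1.88 m → arm 2.08 m, τ = 153.9 × 2.08 = 320.1 N·m clockwise.
Net moment of known loads = 404.6 N·m clockwise.
An unknown mass m at 5.69 m has arm 1.73 m; its moment is m·g·1.73 counterclockwise.
For rotational equilibrium, m × 9.8 × 1.73 = 404.6, so m = 404.6 / (9.8 × 1.73) = 23.9 kg.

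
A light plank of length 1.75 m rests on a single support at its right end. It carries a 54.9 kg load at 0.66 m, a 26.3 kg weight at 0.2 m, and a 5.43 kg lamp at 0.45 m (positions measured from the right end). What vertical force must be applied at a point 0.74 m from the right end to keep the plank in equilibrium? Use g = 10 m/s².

About the right end:
Load: 54.9 × 10 = 549 N down at 0.66 m → arm 0.66 m, τ = 549 × 0.66 = 362.3 N·m counterclockwise.
Weight: 26.3 × 10 = 263 N down at 0.2 m → arm 0.2 m, τ = 263 × 0.2 = 52.6 N·m counterclockwise.
Lamp: 5.43 × 10 = 54.3 N down at 0.45 m → arm 0.45 m, τ = 54.3 × 0.45 = 24.43 N·m counterclockwise.
Net moment of the loads = 439.3 N·m counterclockwise.
The upward force F acts at a point 0.74 m from the right end, arm 0.74 m, giving F × 0.74 clockwise.
Balancing moments: F × 0.74 = 439.3, giving F = 439.3 / 0.74 = 594 N.

F ≈ 594 N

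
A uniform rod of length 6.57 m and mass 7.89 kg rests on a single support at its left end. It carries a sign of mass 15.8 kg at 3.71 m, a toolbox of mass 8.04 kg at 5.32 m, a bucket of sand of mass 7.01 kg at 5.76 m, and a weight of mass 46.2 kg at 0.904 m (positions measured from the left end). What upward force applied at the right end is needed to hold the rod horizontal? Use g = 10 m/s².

Taking torques about the left end:
Beam weight: 7.89 × 10 = 78.9 N down at 3.285 m → arm 3.285 m, τ = 78.9 × 3.285 = 259.2 N·m clockwise.
Sign: 15.8 × 10 = 158 N down at 3.71 m → arm 3.71 m, τ = 158 × 3.71 = 586.2 N·m clockwise.
Toolbox: 8.04 × 10 = 80.4 N down at 5.32 m → arm 5.32 m, τ = 80.4 × 5.32 = 427.7 N·m clockwise.
Bucket of sand: 7.01 × 10 = 70.1 N down at 5.76 m → arm 5.76 m, τ = 70.1 × 5.76 = 403.8 N·m clockwise.
Weight: 46.2 × 10 = 462 N down at 0.904 m → arm 0.904 m, τ = 462 × 0.904 = 417.6 N·m clockwise.
Net moment of the loads = 2094 N·m clockwise.
The upward force F acts at the right end, arm 6.57 m, giving F × 6.57 counterclockwise.
Στ = 0 ⇒ F × 6.57 = 2094 ⇒ F = 2094 / 6.57 = 319 N.

F ≈ 319 N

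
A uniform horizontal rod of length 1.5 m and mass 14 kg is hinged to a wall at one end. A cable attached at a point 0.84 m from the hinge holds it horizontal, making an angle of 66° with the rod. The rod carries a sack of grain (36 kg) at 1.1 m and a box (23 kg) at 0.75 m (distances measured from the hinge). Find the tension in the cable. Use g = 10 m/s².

T ≈ 878 N

Taking torques about the hinge:
Beam weight: 14 × 10 = 140 N down at 0.75 m → arm 0.75 m, τ = 140 × 0.75 = 105 N·m clockwise.
Sack of grain: 36 × 10 = 360 N down at 1.1 m → arm 1.1 m, τ = 360 × 1.1 = 396 N·m clockwise.
Box: 23 × 10 = 230 N down at 0.75 m → arm 0.75 m, τ = 230 × 0.75 = 172.5 N·m clockwise.
Total clockwise load moment = 673.5 N·m.
The cable tension T acts at 0.84 m; only its component perpendicular to the rod, T sinθ, produces torque. sin 66° = 0.9135.
Balancing moments: T × 0.84 × 0.9135 = 673.5, giving T = 673.5 / 0.7673 = 878 N.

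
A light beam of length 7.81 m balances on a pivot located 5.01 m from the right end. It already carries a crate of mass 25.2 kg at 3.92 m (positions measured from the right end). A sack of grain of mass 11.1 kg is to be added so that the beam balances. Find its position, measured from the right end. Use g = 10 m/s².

x ≈ 7.48 m from the right end

Sum moments about the pivot (at 5.01 m from the right end) (the support reaction has zero arm there).
Crate: 25.2 × 10 = 252 N down at 3.92 m → arm 1.09 m, τ = 252 × 1.09 = 274.7 N·m clockwise.
Net moment of existing loads = 274.7 N·m clockwise.
The sack of grain weighs 11.1 × 10 = 111 N and must supply an equal counterclockwise moment, so its lever arm about the pivot is 274.7 / 111 = 2.47 m.
That puts it at 5.01 + 2.47 = 7.48 m from the right end.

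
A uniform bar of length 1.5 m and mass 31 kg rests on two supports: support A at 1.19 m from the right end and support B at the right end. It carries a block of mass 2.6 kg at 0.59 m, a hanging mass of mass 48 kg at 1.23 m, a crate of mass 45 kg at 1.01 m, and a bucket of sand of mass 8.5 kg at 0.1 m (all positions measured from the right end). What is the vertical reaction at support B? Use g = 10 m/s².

Take moments about support A.
Beam weight: 31 × 10 = 310 N down at 0.75 m → arm 0.44 m, τ = 310 × 0.44 = 136.4 N·m clockwise.
Block: 2.6 × 10 = 26 N down at 0.59 m → arm 0.6 m, τ = 26 × 0.6 = 15.6 N·m clockwise.
Hanging mass: 48 × 10 = 480 N down at 1.23 m → arm 0.04 m, τ = 480 × 0.04 = 19.2 N·m counterclockwise.
Crate: 45 × 10 = 450 N down at 1.01 m → arm 0.18 m, τ = 450 × 0.18 = 81 N·m clockwise.
Bucket of sand: 8.5 × 10 = 85 N down at 0.1 m → arm 1.09 m, τ = 85 × 1.09 = 92.65 N·m clockwise.
Net load moment about support A = 306.5 N·m clockwise.
Reaction R at support B is upward at 0 m, arm 1.19 m → moment R × 1.19 counterclockwise.
Balancing moments: R × 1.19 = 306.5, giving R = 258 N.

R_B ≈ 258 N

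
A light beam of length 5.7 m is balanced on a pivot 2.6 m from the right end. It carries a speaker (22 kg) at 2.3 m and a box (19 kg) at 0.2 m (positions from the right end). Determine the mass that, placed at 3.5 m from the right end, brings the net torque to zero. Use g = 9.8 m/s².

Sum moments about the pivot (at 2.6 m from the right end) (the support reaction has zero arm there).
Speaker: 22 × 9.8 = 215.6 N down at 2.3 m → arm 0.3 m, τ = 215.6 × 0.3 = 64.68 N·m clockwise.
Box: 19 × 9.8 = 186.2 N down at 0.2 m → arm 2.4 m, τ = 186.2 × 2.4 = 446.9 N·m clockwise.
Net moment of known loads = 511.6 N·m clockwise.
An unknown mass m at 3.5 m has arm 0.9 m; its moment is m·g·0.9 counterclockwise.
Στ = 0 ⇒ m × 9.8 × 0.9 = 511.6 ⇒ m = 511.6 / (9.8 × 0.9) = 58 kg.

m ≈ 58 kg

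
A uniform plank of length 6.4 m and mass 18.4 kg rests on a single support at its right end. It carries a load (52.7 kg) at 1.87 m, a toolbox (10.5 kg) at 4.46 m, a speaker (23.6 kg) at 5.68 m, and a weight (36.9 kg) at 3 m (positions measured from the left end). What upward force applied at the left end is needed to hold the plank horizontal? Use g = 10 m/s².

F ≈ 719 N

Choose the right end as the axis so the unknown pivot reaction has zero arm there.
Beam weight: 18.4 × 10 = 184 N down at 3.2 m → arm 3.2 m, τ = 184 × 3.2 = 588.8 N·m counterclockwise.
Load: 52.7 × 10 = 527 N down at 1.87 m → arm 4.53 m, τ = 527 × 4.53 = 2387 N·m counterclockwise.
Toolbox: 10.5 × 10 = 105 N down at 4.46 m → arm 1.94 m, τ = 105 × 1.94 = 203.7 N·m counterclockwise.
Speaker: 23.6 × 10 = 236 N down at 5.68 m → arm 0.72 m, τ = 236 × 0.72 = 169.9 N·m counterclockwise.
Weight: 36.9 × 10 = 369 N down at 3 m → arm 3.4 m, τ = 369 × 3.4 = 1255 N·m counterclockwise.
Net moment of the loads = 4604 N·m counterclockwise.
The upward force F acts at the left end, arm 6.4 m, giving F × 6.4 clockwise.
Balancing moments: F × 6.4 = 4604, giving F = 4604 / 6.4 = 719 N.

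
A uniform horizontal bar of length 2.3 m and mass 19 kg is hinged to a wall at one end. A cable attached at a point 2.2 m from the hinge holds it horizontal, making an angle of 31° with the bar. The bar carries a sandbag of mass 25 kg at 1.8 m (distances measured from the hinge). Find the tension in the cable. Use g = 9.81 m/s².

Sum moments about the hinge (the unknown hinge reaction has zero arm there).
Beam weight: 19 × 9.81 = 186.4 N down at 1.15 m → arm 1.15 m, τ = 186.4 × 1.15 = 214.4 N·m clockwise.
Sandbag: 25 × 9.81 = 245.2 N down at 1.8 m → arm 1.8 m, τ = 245.2 × 1.8 = 441.4 N·m clockwise.
Total clockwise load moment = 655.8 N·m.
The cable tension T acts at 2.2 m; only its component perpendicular to the bar, T sinθ, produces torque. sin 31° = 0.515.
Setting net torque to zero: T × 2.2 × 0.515 = 655.8 → T = 655.8 / 1.133 = 579 N.

T ≈ 579 N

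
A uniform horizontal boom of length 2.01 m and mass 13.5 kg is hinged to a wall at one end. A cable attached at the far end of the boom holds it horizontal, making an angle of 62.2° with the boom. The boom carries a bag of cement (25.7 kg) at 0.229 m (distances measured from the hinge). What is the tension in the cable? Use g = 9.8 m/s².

T ≈ 107 N

Choose the hinge as the axis so the unknown hinge reaction has zero arm there.
Beam weight: 13.5 × 9.8 = 132.3 N down at 1.005 m → arm 1.005 m, τ = 132.3 × 1.005 = 133 N·m clockwise.
Bag of cement: 25.7 × 9.8 = 251.9 N down at 0.229 m → arm 0.229 m, τ = 251.9 × 0.229 = 57.69 N·m clockwise.
Total clockwise load moment = 190.7 N·m.
The cable tension T acts at 2.01 m; only its component perpendicular to the boom, T sinθ, produces torque. sin 62.2° = 0.8846.
For rotational equilibrium, T × 2.01 × 0.8846 = 190.7, so T = 190.7 / 1.778 = 107 N.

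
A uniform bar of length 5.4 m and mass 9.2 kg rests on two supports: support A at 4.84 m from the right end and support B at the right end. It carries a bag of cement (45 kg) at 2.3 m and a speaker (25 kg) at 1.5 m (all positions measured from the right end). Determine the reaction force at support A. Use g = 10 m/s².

Take moments about support B.
Beam weight: 9.2 × 10 = 92 N down at 2.7 m → arm 2.7 m, τ = 92 × 2.7 = 248.4 N·m counterclockwise.
Bag of cement: 45 × 10 = 450 N down at 2.3 m → arm 2.3 m, τ = 450 × 2.3 = 1035 N·m counterclockwise.
Speaker: 25 × 10 = 250 N down at 1.5 m → arm 1.5 m, τ = 250 × 1.5 = 375 N·m counterclockwise.
Net load moment about support B = 1658 N·m counterclockwise.
Reaction R at support A is upward at 4.84 m, arm 4.84 m → moment R × 4.84 clockwise.
Στ = 0 ⇒ R × 4.84 = 1658 ⇒ R = 343 N.

R_A ≈ 343 N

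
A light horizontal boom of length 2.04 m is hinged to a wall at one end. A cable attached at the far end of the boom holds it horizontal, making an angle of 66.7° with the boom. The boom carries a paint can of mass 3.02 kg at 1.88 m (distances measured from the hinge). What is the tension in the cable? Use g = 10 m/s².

T ≈ 30.3 N

Sum moments about the hinge (the unknown hinge reaction has zero arm there).
Paint can: 3.02 × 10 = 30.2 N down at 1.88 m → arm 1.88 m, τ = 30.2 × 1.88 = 56.78 N·m clockwise.
Total clockwise load moment = 56.78 N·m.
The cable tension T acts at 2.04 m; only its component perpendicular to the boom, T sinθ, produces torque. sin 66.7° = 0.9184.
Setting net torque to zero: T × 2.04 × 0.9184 = 56.78 → T = 56.78 / 1.874 = 30.3 N.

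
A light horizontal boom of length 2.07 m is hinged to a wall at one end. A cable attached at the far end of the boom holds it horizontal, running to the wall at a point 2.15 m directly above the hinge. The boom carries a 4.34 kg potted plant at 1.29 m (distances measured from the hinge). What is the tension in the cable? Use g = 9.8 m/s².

Take moments about the hinge.
Potted plant: 4.34 × 9.8 = 42.53 N down at 1.29 m → arm 1.29 m, τ = 42.53 × 1.29 = 54.86 N·m clockwise.
Total clockwise load moment = 54.86 N·m.
The cable tension T acts at 2.07 m; only its component perpendicular to the boom, T sinθ, produces torque. sinθ = h/√(h²+d²) = 2.15/√(2.15²+2.07²) = 0.7204.
For rotational equilibrium, T × 2.07 × 0.7204 = 54.86, so T = 54.86 / 1.491 = 36.8 N.

T ≈ 36.8 N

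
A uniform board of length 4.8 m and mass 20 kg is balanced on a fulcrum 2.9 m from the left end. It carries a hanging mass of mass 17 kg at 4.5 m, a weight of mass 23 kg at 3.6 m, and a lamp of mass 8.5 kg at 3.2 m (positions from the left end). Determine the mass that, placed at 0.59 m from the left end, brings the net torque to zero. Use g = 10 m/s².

Taking torques about the fulcrum (at 2.9 m from the left end):
Beam weight: 20 × 10 = 200 N down at 2.4 m → arm 0.5 m, τ = 200 × 0.5 = 100 N·m counterclockwise.
Hanging mass: 17 × 10 = 170 N down at 4.5 m → arm 1.6 m, τ = 170 × 1.6 = 272 N·m clockwise.
Weight: 23 × 10 = 230 N down at 3.6 m → arm 0.7 m, τ = 230 × 0.7 = 161 N·m clockwise.
Lamp: 8.5 × 10 = 85 N down at 3.2 m → arm 0.3 m, τ = 85 × 0.3 = 25.5 N·m clockwise.
Net moment of known loads = 358.5 N·m clockwise.
An unknown mass m at 0.59 m has arm 2.31 m; its moment is m·g·2.31 counterclockwise.
Balancing moments: m × 10 × 2.31 = 358.5, giving m = 358.5 / (10 × 2.31) = 15.5 kg.

m ≈ 15.5 kg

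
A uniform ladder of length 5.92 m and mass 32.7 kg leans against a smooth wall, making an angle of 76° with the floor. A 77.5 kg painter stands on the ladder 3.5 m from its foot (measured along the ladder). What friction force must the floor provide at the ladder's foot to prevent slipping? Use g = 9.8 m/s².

f ≈ 152 N

About the foot of the ladder:
Ladder weight 32.7×9.8 = 320.5 N acts at 2.96 m along the ladder; its horizontal arm is 2.96·cos76° = 0.7161 m → τ = 229.5 N·m clockwise.
Painter: 77.5×9.8 = 759.5 N at 3.5 m → arm 0.8467 m → τ = 643.1 N·m clockwise.
Wall normal N acts horizontally at the top; its moment arm is the height L sinθ = 5.92·sin76° = 5.744 m, counterclockwise.
Στ = 0 ⇒ N × 5.744 = 872.6 ⇒ N = 152 N.
ΣFx = 0: friction at the foot balances the wall's push, so f = N_wall = 152 N.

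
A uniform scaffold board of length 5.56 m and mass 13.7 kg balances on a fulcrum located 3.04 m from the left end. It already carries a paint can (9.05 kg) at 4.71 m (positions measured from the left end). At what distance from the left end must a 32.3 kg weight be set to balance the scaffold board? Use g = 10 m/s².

Sum moments about the fulcrum (at 3.04 m from the left end) (the support reaction has zero arm there).
Beam weight: 13.7 × 10 = 137 N down at 2.78 m → arm 0.26 m, τ = 137 × 0.26 = 35.62 N·m counterclockwise.
Paint can: 9.05 × 10 = 90.5 N down at 4.71 m → arm 1.67 m, τ = 90.5 × 1.67 = 151.1 N·m clockwise.
Net moment of existing loads = 115.5 N·m clockwise.
The weight weighs 32.3 × 10 = 323 N and must supply an equal counterclockwise moment, so its lever arm about the fulcrum is 115.5 / 323 = 0.358 m.
That puts it at 3.04 − 0.358 = 2.68 m from the left end.

x ≈ 2.68 m from the left end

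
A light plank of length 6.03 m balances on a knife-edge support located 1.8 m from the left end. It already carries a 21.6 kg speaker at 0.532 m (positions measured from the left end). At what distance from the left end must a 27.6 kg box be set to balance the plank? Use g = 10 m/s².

x ≈ 2.79 m from the left end

Taking torques about the knife-edge support (at 1.8 m from the left end):
Speaker: 21.6 × 10 = 216 N down at 0.532 m → arm 1.268 m, τ = 216 × 1.268 = 273.9 N·m counterclockwise.
Net moment of existing loads = 273.9 N·m counterclockwise.
The box weighs 27.6 × 10 = 276 N and must supply an equal clockwise moment, so its lever arm about the knife-edge support is 273.9 / 276 = 0.992 m.
That puts it at 1.8 + 0.992 = 2.79 m from the left end.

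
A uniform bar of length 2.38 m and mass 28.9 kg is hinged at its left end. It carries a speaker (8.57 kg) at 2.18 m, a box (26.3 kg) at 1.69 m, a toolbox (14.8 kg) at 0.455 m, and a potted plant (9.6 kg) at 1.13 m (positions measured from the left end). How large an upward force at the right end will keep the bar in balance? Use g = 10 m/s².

Taking torques about the left end:
Beam weight: 28.9 × 10 = 289 N down at 1.19 m → arm 1.19 m, τ = 289 × 1.19 = 343.9 N·m clockwise.
Speaker: 8.57 × 10 = 85.7 N down at 2.18 m → arm 2.18 m, τ = 85.7 × 2.18 = 186.8 N·m clockwise.
Box: 26.3 × 10 = 263 N down at 1.69 m → arm 1.69 m, τ = 263 × 1.69 = 444.5 N·m clockwise.
Toolbox: 14.8 × 10 = 148 N down at 0.455 m → arm 0.455 m, τ = 148 × 0.455 = 67.34 N·m clockwise.
Potted plant: 9.6 × 10 = 96 N down at 1.13 m → arm 1.13 m, τ = 96 × 1.13 = 108.5 N·m clockwise.
Net moment of the loads = 1151 N·m clockwise.
The upward force F acts at the right end, arm 2.38 m, giving F × 2.38 counterclockwise.
Στ = 0 ⇒ F × 2.38 = 1151 ⇒ F = 1151 / 2.38 = 484 N.

F ≈ 484 N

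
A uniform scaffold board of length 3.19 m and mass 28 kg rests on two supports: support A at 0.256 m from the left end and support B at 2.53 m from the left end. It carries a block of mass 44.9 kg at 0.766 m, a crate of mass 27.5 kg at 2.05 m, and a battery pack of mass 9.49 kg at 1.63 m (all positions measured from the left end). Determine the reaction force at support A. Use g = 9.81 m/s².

R_A ≈ 548 N

About support B:
Beam weight: 28 × 9.81 = 274.7 N down at 1.595 m → arm 0.935 m, τ = 274.7 × 0.935 = 256.8 N·m counterclockwise.
Block: 44.9 × 9.81 = 440.5 N down at 0.766 m → arm 1.764 m, τ = 440.5 × 1.764 = 777 N·m counterclockwise.
Crate: 27.5 × 9.81 = 269.8 N down at 2.05 m → arm 0.48 m, τ = 269.8 × 0.48 = 129.5 N·m counterclockwise.
Battery pack: 9.49 × 9.81 = 93.1 N down at 1.63 m → arm 0.9 m, τ = 93.1 × 0.9 = 83.79 N·m counterclockwise.
Net load moment about support B = 1247 N·m counterclockwise.
Reaction R at support A is upward at 0.256 m, arm 2.274 m → moment R × 2.274 clockwise.
Balancing moments: R × 2.274 = 1247, giving R = 548 N.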